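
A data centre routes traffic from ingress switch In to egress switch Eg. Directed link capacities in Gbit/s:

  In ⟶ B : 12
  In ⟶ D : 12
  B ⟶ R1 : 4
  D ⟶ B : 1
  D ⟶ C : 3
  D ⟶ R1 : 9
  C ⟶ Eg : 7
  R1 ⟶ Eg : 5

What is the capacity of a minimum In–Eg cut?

8

Augment In→B→R1→Eg: bottleneck 4, flow now 4.
Augment In→D→C→Eg: bottleneck 3, flow now 7.
Augment In→D→R1→Eg: bottleneck 1, flow now 8.
No augmenting path remains; maximum flow = 8.
By max-flow min-cut, the minimum cut capacity equals the max flow.
In the residual graph, reachable from In: {In, B, D, R1}.
Min-cut edges: D→C (3), R1→Eg (5); capacity 3 + 5 = 8.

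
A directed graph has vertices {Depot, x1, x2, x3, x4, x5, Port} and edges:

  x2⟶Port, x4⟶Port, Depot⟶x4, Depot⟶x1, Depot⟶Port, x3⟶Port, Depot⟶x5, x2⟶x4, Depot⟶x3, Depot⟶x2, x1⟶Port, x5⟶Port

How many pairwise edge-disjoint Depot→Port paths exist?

6

Assign every edge capacity 1; by Menger, the answer equals the max flow.
Path Depot→Port (+1); total 1.
Path Depot→x1→Port (+1); total 2.
Path Depot→x2→Port (+1); total 3.
Path Depot→x3→Port (+1); total 4.
Path Depot→x4→Port (+1); total 5.
Path Depot→x5→Port (+1); total 6.
No residual Depot→Port path; max flow = 6.
Certifying cut of size 6: {Depot→Port, Depot→x1, Depot→x2, Depot→x3, Depot→x4, Depot→x5}.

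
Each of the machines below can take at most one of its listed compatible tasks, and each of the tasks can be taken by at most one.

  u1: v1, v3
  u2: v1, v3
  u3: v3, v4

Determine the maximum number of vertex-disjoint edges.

3

Unit-capacity flow: source→left, listed edges, right→sink; max matching = max flow.
Augmenting path u1→v1 (+1); matched 1.
Augmenting path u2→v3 (+1); matched 2.
Augmenting path u3→v4 (+1); matched 3.
No augmenting path remains; maximum matching = 3.
König certificate: {u1, u2, u3} is a vertex cover of size 3 (every listed pair touches it), so no matching can be larger.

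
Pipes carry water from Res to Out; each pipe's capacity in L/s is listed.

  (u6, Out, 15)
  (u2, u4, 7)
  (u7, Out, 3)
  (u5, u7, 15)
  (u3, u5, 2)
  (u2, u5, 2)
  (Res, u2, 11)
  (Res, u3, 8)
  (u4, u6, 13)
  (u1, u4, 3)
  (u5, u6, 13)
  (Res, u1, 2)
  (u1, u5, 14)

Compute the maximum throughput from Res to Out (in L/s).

Augment Res→u1→u4→u6→Out: bottleneck 2, flow now 2.
Augment Res→u2→u4→u6→Out: bottleneck 7, flow now 9.
Augment Res→u2→u5→u6→Out: bottleneck 2, flow now 11.
Augment Res→u3→u5→u6→Out: bottleneck 2, flow now 13.
No augmenting path remains; maximum flow = 13.
In the residual graph, reachable from Res: {Res, u2, u3}.
Min-cut edges: Res→u1 (2), u2→u4 (7), u2→u5 (2), u3→u5 (2); capacity 2 + 7 + 2 + 2 = 13.
This cut is saturated, so no flow can exceed 13.

13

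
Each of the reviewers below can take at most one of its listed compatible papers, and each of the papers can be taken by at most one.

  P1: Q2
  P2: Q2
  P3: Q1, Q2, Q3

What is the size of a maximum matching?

2

Unit-capacity flow: source→left, listed edges, right→sink; max matching = max flow.
Augmenting path P1→Q2 (+1); matched 1.
Augmenting path P3→Q1 (+1); matched 2.
No augmenting path remains; maximum matching = 2.
König certificate: {P3, Q2} is a vertex cover of size 2 (every listed pair touches it), so no matching can be larger.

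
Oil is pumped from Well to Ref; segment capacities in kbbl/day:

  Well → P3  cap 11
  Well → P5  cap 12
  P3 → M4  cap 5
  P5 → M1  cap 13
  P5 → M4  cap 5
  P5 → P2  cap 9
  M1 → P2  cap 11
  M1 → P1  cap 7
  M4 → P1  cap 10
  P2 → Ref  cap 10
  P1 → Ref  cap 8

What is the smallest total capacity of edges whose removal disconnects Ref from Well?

Augment Well→P5→P2→Ref: bottleneck 9, flow now 9.
Augment Well→P3→M4→P1→Ref: bottleneck 5, flow now 14.
Augment Well→P5→M1→P2→Ref: bottleneck 1, flow now 15.
Augment Well→P5→M1→P1→Ref: bottleneck 2, flow now 17.
No augmenting path remains; maximum flow = 17.
By max-flow min-cut, the minimum cut capacity equals the max flow.
In the residual graph, reachable from Well: {Well, P3}.
Min-cut edges: Well→P5 (12), P3→M4 (5); capacity 12 + 5 = 17.

17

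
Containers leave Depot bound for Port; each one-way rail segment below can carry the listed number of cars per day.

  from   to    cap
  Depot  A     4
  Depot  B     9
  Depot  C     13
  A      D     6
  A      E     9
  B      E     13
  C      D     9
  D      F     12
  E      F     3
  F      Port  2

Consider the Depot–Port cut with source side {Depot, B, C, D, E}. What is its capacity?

Edges leaving {Depot, B, C, D, E}: Depot→A (4), D→F (12), E→F (3).
Cut capacity = 4 + 12 + 3 = 19.

19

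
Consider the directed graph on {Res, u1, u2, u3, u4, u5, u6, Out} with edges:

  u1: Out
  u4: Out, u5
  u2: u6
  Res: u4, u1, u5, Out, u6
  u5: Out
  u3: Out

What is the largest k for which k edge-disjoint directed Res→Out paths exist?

Assign every edge capacity 1; by Menger, the answer equals the max flow.
Path Res→Out (+1); total 1.
Path Res→u1→Out (+1); total 2.
Path Res→u4→Out (+1); total 3.
Path Res→u5→Out (+1); total 4.
No residual Res→Out path; max flow = 4.
Certifying cut of size 4: {Res→Out, Res→u1, Res→u4, Res→u5}.

4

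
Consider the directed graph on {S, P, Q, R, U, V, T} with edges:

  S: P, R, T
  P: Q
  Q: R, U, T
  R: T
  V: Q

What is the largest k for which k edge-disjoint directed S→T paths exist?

Assign every edge capacity 1; by Menger, the answer equals the max flow.
Path S→T (+1); total 1.
Path S→R→T (+1); total 2.
Path S→P→Q→T (+1); total 3.
No residual S→T path; max flow = 3.
Certifying cut of size 3: {S→P, S→R, S→T}.

3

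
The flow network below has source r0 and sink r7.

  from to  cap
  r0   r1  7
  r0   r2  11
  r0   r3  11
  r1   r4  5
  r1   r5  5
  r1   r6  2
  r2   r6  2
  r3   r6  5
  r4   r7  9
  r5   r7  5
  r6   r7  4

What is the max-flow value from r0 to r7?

Augment r0→r1→r4→r7: bottleneck 5, flow now 5.
Augment r0→r1→r5→r7: bottleneck 2, flow now 7.
Augment r0→r2→r6→r7: bottleneck 2, flow now 9.
Augment r0→r3→r6→r7: bottleneck 2, flow now 11.
No augmenting path remains; maximum flow = 11.
In the residual graph, reachable from r0: {r0, r2, r3, r6}.
Min-cut edges: r0→r1 (7), r6→r7 (4); capacity 7 + 4 = 11.
This cut is saturated, so no flow can exceed 11.

11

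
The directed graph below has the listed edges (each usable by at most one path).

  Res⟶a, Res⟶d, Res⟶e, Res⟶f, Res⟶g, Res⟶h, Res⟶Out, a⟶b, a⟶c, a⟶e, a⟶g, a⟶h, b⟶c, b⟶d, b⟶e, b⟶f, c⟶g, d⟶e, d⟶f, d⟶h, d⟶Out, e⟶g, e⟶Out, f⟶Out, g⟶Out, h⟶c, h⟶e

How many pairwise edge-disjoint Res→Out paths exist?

5

Assign every edge capacity 1; by Menger, the answer equals the max flow.
Path Res→Out (+1); total 1.
Path Res→d→Out (+1); total 2.
Path Res→e→Out (+1); total 3.
Path Res→f→Out (+1); total 4.
Path Res→g→Out (+1); total 5.
No residual Res→Out path; max flow = 5.
Certifying cut of size 5: {Res→Out, d→Out, e→Out, f→Out, g→Out}.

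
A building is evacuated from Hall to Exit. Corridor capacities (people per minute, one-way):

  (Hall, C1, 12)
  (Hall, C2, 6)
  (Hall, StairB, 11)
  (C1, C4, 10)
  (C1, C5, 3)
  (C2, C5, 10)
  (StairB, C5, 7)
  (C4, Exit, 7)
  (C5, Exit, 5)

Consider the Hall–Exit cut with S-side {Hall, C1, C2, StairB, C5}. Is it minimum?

Given cut capacity: 10 + 5 = 15.
Augment Hall→C1→C4→Exit: bottleneck 7, flow now 7.
Augment Hall→C1→C5→Exit: bottleneck 3, flow now 10.
Augment Hall→C2→C5→Exit: bottleneck 2, flow now 12.
No augmenting path remains; maximum flow = 12.
In the residual graph, reachable from Hall: {Hall, C1, C2, StairB, C4, C5}.
Min-cut edges: C4→Exit (7), C5→Exit (5); capacity 7 + 5 = 12.
Cut capacity 15 exceeds the max flow 12, so it is not minimum.

No — its capacity is 15, but the minimum cut has capacity 12.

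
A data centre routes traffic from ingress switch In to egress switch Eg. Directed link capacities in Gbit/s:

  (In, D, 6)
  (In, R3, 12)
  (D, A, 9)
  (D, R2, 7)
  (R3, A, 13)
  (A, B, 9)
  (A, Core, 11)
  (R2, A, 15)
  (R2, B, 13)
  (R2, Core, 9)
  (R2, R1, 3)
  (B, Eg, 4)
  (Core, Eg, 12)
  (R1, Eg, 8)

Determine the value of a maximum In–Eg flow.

18

Augment In→D→A→B→Eg: bottleneck 4, flow now 4.
Augment In→D→A→Core→Eg: bottleneck 2, flow now 6.
Augment In→R3→A→Core→Eg: bottleneck 9, flow now 15.
Augment In→R3→A→D→R2→Core→Eg: bottleneck 1, flow now 16. (uses reverse residual edge)
Augment In→R3→A→D→R2→R1→Eg: bottleneck 2, flow now 18. (uses reverse residual edge)
No augmenting path remains; maximum flow = 18.
In the residual graph, reachable from In: {In}.
Min-cut edges: In→D (6), In→R3 (12); capacity 6 + 12 = 18.
This cut is saturated, so no flow can exceed 18.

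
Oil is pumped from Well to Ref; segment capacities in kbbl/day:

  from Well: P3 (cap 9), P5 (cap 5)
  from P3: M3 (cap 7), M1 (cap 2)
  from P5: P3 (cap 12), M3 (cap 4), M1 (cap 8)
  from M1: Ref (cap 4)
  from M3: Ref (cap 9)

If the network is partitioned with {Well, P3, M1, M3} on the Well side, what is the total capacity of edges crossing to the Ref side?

18

Edges leaving {Well, P3, M1, M3}: Well→P5 (5), M1→Ref (4), M3→Ref (9).
Cut capacity = 5 + 4 + 9 = 18.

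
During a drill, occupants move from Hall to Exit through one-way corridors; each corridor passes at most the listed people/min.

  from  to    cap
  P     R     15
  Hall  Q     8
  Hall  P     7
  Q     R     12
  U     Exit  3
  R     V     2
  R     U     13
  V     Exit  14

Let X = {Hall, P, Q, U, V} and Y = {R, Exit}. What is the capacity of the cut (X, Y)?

Edges leaving {Hall, P, Q, U, V}: P→R (15), Q→R (12), U→Exit (3), V→Exit (14).
Cut capacity = 15 + 12 + 3 + 14 = 44.

44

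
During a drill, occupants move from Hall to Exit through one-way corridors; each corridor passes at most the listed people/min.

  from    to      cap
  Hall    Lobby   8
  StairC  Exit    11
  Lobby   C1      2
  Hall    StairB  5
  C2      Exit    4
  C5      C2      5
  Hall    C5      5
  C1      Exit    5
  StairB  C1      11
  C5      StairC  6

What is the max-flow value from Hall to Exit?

10

Augment Hall→C5→C2→Exit: bottleneck 4, flow now 4.
Augment Hall→C5→StairC→Exit: bottleneck 1, flow now 5.
Augment Hall→Lobby→C1→Exit: bottleneck 2, flow now 7.
Augment Hall→StairB→C1→Exit: bottleneck 3, flow now 10.
No augmenting path remains; maximum flow = 10.
In the residual graph, reachable from Hall: {Hall, Lobby, StairB, C1}.
Min-cut edges: Hall→C5 (5), C1→Exit (5); capacity 5 + 5 = 10.
This cut is saturated, so no flow can exceed 10.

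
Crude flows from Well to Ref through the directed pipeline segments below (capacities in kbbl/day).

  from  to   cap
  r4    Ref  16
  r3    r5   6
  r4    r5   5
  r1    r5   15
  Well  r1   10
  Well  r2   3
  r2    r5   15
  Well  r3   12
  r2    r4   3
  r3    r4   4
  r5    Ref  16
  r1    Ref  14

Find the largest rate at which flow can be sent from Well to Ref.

Augment Well→r1→Ref: bottleneck 10, flow now 10.
Augment Well→r2→r4→Ref: bottleneck 3, flow now 13.
Augment Well→r3→r4→Ref: bottleneck 4, flow now 17.
Augment Well→r3→r5→Ref: bottleneck 6, flow now 23.
No augmenting path remains; maximum flow = 23.
In the residual graph, reachable from Well: {Well, r3}.
Min-cut edges: Well→r1 (10), Well→r2 (3), r3→r4 (4), r3→r5 (6); capacity 10 + 3 + 4 + 6 = 23.
This cut is saturated, so no flow can exceed 23.

23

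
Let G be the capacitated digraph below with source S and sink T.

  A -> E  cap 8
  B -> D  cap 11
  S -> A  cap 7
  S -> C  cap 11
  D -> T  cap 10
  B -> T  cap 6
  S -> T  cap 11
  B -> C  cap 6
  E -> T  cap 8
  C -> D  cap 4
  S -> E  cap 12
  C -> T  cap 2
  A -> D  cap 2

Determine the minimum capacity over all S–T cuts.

Augment S→T: bottleneck 11, flow now 11.
Augment S→C→T: bottleneck 2, flow now 13.
Augment S→E→T: bottleneck 8, flow now 21.
Augment S→A→D→T: bottleneck 2, flow now 23.
Augment S→C→D→T: bottleneck 4, flow now 27.
No augmenting path remains; maximum flow = 27.
By max-flow min-cut, the minimum cut capacity equals the max flow.
In the residual graph, reachable from S: {S, A, C, E}.
Min-cut edges: S→T (11), A→D (2), C→D (4), C→T (2), E→T (8); capacity 11 + 2 + 4 + 2 + 8 = 27.

27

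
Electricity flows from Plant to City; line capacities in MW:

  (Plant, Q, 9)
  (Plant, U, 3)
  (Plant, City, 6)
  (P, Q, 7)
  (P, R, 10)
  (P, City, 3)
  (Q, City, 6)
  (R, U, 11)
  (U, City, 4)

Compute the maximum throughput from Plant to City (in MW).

Augment Plant→City: bottleneck 6, flow now 6.
Augment Plant→Q→City: bottleneck 6, flow now 12.
Augment Plant→U→City: bottleneck 3, flow now 15.
No augmenting path remains; maximum flow = 15.
In the residual graph, reachable from Plant: {Plant, Q}.
Min-cut edges: Plant→U (3), Plant→City (6), Q→City (6); capacity 3 + 6 + 6 = 15.
This cut is saturated, so no flow can exceed 15.

15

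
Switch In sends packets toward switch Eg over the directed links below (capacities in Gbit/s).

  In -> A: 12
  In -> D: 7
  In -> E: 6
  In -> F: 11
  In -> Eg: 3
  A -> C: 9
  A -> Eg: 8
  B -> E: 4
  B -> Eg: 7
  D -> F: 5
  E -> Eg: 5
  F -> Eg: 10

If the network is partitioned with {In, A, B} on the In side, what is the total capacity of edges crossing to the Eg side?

55

Edges leaving {In, A, B}: In→D (7), In→E (6), In→F (11), In→Eg (3), A→C (9), A→Eg (8), B→E (4), B→Eg (7).
Cut capacity = 7 + 6 + 11 + 3 + 9 + 8 + 4 + 7 = 55.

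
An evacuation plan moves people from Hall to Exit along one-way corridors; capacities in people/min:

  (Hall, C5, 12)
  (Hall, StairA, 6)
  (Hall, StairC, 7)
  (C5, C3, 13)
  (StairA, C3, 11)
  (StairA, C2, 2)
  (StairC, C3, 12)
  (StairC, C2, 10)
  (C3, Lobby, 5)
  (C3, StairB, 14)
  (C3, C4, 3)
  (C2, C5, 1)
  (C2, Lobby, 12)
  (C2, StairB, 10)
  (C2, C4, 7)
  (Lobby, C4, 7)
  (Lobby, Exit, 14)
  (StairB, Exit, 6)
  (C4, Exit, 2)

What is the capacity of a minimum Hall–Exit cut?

Augment Hall→C5→C3→Lobby→Exit: bottleneck 5, flow now 5.
Augment Hall→C5→C3→StairB→Exit: bottleneck 6, flow now 11.
Augment Hall→C5→C3→C4→Exit: bottleneck 1, flow now 12.
Augment Hall→StairA→C3→C4→Exit: bottleneck 1, flow now 13.
Augment Hall→StairA→C2→Lobby→Exit: bottleneck 2, flow now 15.
Augment Hall→StairC→C2→Lobby→Exit: bottleneck 7, flow now 22.
No augmenting path remains; maximum flow = 22.
By max-flow min-cut, the minimum cut capacity equals the max flow.
In the residual graph, reachable from Hall: {Hall, C5, StairA, C3, StairB, C4}.
Min-cut edges: Hall→StairC (7), StairA→C2 (2), C3→Lobby (5), StairB→Exit (6), C4→Exit (2); capacity 7 + 2 + 5 + 6 + 2 = 22.

22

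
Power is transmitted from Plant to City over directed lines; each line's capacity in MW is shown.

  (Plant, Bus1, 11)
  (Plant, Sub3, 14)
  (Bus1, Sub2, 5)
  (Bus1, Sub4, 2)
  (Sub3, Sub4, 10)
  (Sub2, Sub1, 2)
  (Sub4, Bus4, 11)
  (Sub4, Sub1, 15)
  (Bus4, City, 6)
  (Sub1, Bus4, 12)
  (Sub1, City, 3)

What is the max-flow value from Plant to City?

9

Augment Plant→Bus1→Sub2→Sub1→City: bottleneck 2, flow now 2.
Augment Plant→Bus1→Sub4→Bus4→City: bottleneck 2, flow now 4.
Augment Plant→Sub3→Sub4→Bus4→City: bottleneck 4, flow now 8.
Augment Plant→Sub3→Sub4→Sub1→City: bottleneck 1, flow now 9.
No augmenting path remains; maximum flow = 9.
In the residual graph, reachable from Plant: {Plant, Bus1, Sub3, Sub2, Sub4, Bus4, Sub1}.
Min-cut edges: Bus4→City (6), Sub1→City (3); capacity 6 + 3 = 9.
This cut is saturated, so no flow can exceed 9.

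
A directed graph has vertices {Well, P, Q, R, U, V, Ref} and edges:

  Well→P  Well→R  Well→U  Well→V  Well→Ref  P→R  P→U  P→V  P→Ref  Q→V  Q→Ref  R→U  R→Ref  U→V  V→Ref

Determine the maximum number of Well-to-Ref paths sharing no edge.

Assign every edge capacity 1; by Menger, the answer equals the max flow.
Path Well→Ref (+1); total 1.
Path Well→P→Ref (+1); total 2.
Path Well→R→Ref (+1); total 3.
Path Well→V→Ref (+1); total 4.
No residual Well→Ref path; max flow = 4.
Certifying cut of size 4: {V→Ref, Well→P, Well→R, Well→Ref}.

4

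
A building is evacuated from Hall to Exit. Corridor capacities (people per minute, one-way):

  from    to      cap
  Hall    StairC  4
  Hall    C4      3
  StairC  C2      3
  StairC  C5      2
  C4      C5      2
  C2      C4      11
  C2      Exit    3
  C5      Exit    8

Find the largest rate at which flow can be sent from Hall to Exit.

6

Augment Hall→StairC→C2→Exit: bottleneck 3, flow now 3.
Augment Hall→StairC→C5→Exit: bottleneck 1, flow now 4.
Augment Hall→C4→C5→Exit: bottleneck 2, flow now 6.
No augmenting path remains; maximum flow = 6.
In the residual graph, reachable from Hall: {Hall, C4}.
Min-cut edges: Hall→StairC (4), C4→C5 (2); capacity 4 + 2 = 6.
This cut is saturated, so no flow can exceed 6.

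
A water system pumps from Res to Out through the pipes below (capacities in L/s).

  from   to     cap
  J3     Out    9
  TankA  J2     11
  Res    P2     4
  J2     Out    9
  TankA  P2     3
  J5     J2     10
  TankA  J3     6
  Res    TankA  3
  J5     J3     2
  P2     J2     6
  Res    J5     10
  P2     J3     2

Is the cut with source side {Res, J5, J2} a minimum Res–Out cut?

No — its capacity is 18, but the minimum cut has capacity 16.

Given cut capacity: 3 + 4 + 2 + 9 = 18.
Augment Res→J5→J2→Out: bottleneck 9, flow now 9.
Augment Res→J5→J3→Out: bottleneck 1, flow now 10.
Augment Res→TankA→J3→Out: bottleneck 3, flow now 13.
Augment Res→P2→J3→Out: bottleneck 2, flow now 15.
Augment Res→P2→J2→J5→J3→Out: bottleneck 1, flow now 16. (uses reverse residual edge)
No augmenting path remains; maximum flow = 16.
In the residual graph, reachable from Res: {Res, J5, P2, J2}.
Min-cut edges: Res→TankA (3), J5→J3 (2), P2→J3 (2), J2→Out (9); capacity 3 + 2 + 2 + 9 = 16.
Cut capacity 18 exceeds the max flow 16, so it is not minimum.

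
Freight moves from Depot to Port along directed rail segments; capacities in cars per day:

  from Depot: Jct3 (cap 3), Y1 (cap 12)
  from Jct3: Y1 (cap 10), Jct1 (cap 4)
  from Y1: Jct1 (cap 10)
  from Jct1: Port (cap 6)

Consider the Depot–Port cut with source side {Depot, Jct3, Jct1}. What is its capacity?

Edges leaving {Depot, Jct3, Jct1}: Depot→Y1 (12), Jct3→Y1 (10), Jct1→Port (6).
Cut capacity = 12 + 10 + 6 = 28.

28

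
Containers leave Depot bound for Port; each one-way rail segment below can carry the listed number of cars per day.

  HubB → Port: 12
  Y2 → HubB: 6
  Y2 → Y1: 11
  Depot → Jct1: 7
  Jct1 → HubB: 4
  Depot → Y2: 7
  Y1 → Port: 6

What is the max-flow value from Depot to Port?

11

Augment Depot→Y2→HubB→Port: bottleneck 6, flow now 6.
Augment Depot→Y2→Y1→Port: bottleneck 1, flow now 7.
Augment Depot→Jct1→HubB→Port: bottleneck 4, flow now 11.
No augmenting path remains; maximum flow = 11.
In the residual graph, reachable from Depot: {Depot, Jct1}.
Min-cut edges: Depot→Y2 (7), Jct1→HubB (4); capacity 7 + 4 = 11.
This cut is saturated, so no flow can exceed 11.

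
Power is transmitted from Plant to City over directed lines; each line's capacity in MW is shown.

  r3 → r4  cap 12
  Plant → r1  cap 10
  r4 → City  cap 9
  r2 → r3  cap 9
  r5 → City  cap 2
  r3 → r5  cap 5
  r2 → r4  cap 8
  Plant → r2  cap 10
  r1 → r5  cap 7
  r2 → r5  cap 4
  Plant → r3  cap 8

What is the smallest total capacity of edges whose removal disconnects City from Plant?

Augment Plant→r1→r5→City: bottleneck 2, flow now 2.
Augment Plant→r2→r4→City: bottleneck 8, flow now 10.
Augment Plant→r3→r4→City: bottleneck 1, flow now 11.
No augmenting path remains; maximum flow = 11.
By max-flow min-cut, the minimum cut capacity equals the max flow.
In the residual graph, reachable from Plant: {Plant, r1, r2, r3, r4, r5}.
Min-cut edges: r4→City (9), r5→City (2); capacity 9 + 2 = 11.

11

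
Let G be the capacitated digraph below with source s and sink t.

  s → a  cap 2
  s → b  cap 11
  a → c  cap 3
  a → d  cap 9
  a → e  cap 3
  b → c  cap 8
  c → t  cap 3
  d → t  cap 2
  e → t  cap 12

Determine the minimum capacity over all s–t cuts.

Augment s→a→c→t: bottleneck 2, flow now 2.
Augment s→b→c→t: bottleneck 1, flow now 3.
Augment s→b→c→a→d→t: bottleneck 2, flow now 5. (uses reverse residual edge)
No augmenting path remains; maximum flow = 5.
By max-flow min-cut, the minimum cut capacity equals the max flow.
In the residual graph, reachable from s: {s, b, c}.
Min-cut edges: s→a (2), c→t (3); capacity 2 + 3 = 5.

5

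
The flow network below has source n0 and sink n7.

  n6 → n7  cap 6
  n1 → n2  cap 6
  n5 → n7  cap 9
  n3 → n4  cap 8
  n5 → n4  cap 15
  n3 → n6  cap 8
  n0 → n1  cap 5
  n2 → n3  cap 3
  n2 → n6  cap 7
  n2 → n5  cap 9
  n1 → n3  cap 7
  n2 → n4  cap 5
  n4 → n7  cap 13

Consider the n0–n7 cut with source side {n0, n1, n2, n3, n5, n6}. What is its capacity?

43

Edges leaving {n0, n1, n2, n3, n5, n6}: n2→n4 (5), n3→n4 (8), n5→n4 (15), n5→n7 (9), n6→n7 (6).
Cut capacity = 5 + 8 + 15 + 9 + 6 = 43.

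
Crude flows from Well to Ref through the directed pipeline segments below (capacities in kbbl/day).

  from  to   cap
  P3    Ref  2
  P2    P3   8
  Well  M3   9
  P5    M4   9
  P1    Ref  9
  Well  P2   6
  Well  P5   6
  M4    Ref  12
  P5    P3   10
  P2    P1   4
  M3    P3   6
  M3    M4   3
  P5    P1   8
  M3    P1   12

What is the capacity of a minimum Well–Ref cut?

20

Augment Well→P5→P3→Ref: bottleneck 2, flow now 2.
Augment Well→P5→M4→Ref: bottleneck 4, flow now 6.
Augment Well→M3→M4→Ref: bottleneck 3, flow now 9.
Augment Well→M3→P1→Ref: bottleneck 6, flow now 15.
Augment Well→P2→P1→Ref: bottleneck 3, flow now 18.
Augment Well→P2→P3→P5→M4→Ref: bottleneck 2, flow now 20. (uses reverse residual edge)
No augmenting path remains; maximum flow = 20.
By max-flow min-cut, the minimum cut capacity equals the max flow.
In the residual graph, reachable from Well: {Well, M3, P2, P3, P1}.
Min-cut edges: Well→P5 (6), M3→M4 (3), P3→Ref (2), P1→Ref (9); capacity 6 + 3 + 2 + 9 = 20.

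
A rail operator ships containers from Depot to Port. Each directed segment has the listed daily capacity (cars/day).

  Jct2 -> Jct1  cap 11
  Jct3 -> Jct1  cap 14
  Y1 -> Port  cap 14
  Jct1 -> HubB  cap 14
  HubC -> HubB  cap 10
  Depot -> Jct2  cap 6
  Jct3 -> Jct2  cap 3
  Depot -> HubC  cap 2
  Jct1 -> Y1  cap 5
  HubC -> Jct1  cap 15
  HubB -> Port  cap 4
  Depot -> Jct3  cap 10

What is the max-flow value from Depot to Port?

Augment Depot→HubC→HubB→Port: bottleneck 2, flow now 2.
Augment Depot→Jct2→Jct1→HubB→Port: bottleneck 2, flow now 4.
Augment Depot→Jct2→Jct1→Y1→Port: bottleneck 4, flow now 8.
Augment Depot→Jct3→Jct1→Y1→Port: bottleneck 1, flow now 9.
No augmenting path remains; maximum flow = 9.
In the residual graph, reachable from Depot: {Depot, Jct2, Jct3, HubC, Jct1, HubB}.
Min-cut edges: Jct1→Y1 (5), HubB→Port (4); capacity 5 + 4 = 9.
This cut is saturated, so no flow can exceed 9.

9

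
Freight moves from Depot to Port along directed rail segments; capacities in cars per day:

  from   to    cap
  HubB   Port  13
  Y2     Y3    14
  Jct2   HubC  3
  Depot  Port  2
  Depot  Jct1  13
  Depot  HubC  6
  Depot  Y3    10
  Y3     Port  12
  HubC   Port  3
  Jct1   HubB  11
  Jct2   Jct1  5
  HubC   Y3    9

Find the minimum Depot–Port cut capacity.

Augment Depot→Port: bottleneck 2, flow now 2.
Augment Depot→HubC→Port: bottleneck 3, flow now 5.
Augment Depot→Y3→Port: bottleneck 10, flow now 15.
Augment Depot→Jct1→HubB→Port: bottleneck 11, flow now 26.
Augment Depot→HubC→Y3→Port: bottleneck 2, flow now 28.
No augmenting path remains; maximum flow = 28.
By max-flow min-cut, the minimum cut capacity equals the max flow.
In the residual graph, reachable from Depot: {Depot, Jct1, HubC, Y3}.
Min-cut edges: Depot→Port (2), Jct1→HubB (11), HubC→Port (3), Y3→Port (12); capacity 2 + 11 + 3 + 12 = 28.

28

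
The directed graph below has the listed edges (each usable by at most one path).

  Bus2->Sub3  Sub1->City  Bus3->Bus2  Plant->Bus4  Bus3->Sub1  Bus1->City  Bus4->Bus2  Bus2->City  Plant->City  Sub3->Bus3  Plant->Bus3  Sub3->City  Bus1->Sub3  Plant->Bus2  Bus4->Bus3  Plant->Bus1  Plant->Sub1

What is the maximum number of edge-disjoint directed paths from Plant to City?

Assign every edge capacity 1; by Menger, the answer equals the max flow.
Path Plant→City (+1); total 1.
Path Plant→Bus1→City (+1); total 2.
Path Plant→Bus2→City (+1); total 3.
Path Plant→Sub1→City (+1); total 4.
Path Plant→Bus4→Bus2→Sub3→City (+1); total 5.
No residual Plant→City path; max flow = 5.
Certifying cut of size 5: {Bus2→City, Bus2→Sub3, Plant→Bus1, Plant→City, Sub1→City}.

5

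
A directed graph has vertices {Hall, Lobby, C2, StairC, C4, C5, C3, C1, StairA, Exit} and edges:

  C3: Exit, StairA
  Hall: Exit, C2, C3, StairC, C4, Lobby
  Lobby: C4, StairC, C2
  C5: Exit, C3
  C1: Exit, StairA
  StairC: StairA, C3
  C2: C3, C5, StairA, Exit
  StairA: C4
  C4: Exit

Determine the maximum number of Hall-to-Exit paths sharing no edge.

5

Assign every edge capacity 1; by Menger, the answer equals the max flow.
Path Hall→Exit (+1); total 1.
Path Hall→C2→Exit (+1); total 2.
Path Hall→C4→Exit (+1); total 3.
Path Hall→C3→Exit (+1); total 4.
Path Hall→Lobby→C2→C5→Exit (+1); total 5.
No residual Hall→Exit path; max flow = 5.
Certifying cut of size 5: {C3→Exit, C4→Exit, Hall→C2, Hall→Exit, Hall→Lobby}.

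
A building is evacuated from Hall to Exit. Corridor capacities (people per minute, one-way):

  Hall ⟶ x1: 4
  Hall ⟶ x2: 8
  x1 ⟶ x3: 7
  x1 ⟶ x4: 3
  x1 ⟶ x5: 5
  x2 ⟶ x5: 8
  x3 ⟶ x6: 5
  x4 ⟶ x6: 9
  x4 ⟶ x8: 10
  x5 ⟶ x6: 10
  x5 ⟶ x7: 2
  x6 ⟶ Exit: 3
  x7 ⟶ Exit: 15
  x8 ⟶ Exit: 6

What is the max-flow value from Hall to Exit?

Augment Hall→x1→x3→x6→Exit: bottleneck 3, flow now 3.
Augment Hall→x1→x4→x8→Exit: bottleneck 1, flow now 4.
Augment Hall→x2→x5→x7→Exit: bottleneck 2, flow now 6.
Augment Hall→x2→x5→x6→x3→x1→x4→x8→Exit: bottleneck 2, flow now 8. (uses reverse residual edge)
No augmenting path remains; maximum flow = 8.
In the residual graph, reachable from Hall: {Hall, x1, x2, x3, x5, x6}.
Min-cut edges: x1→x4 (3), x5→x7 (2), x6→Exit (3); capacity 3 + 2 + 3 = 8.
This cut is saturated, so no flow can exceed 8.

8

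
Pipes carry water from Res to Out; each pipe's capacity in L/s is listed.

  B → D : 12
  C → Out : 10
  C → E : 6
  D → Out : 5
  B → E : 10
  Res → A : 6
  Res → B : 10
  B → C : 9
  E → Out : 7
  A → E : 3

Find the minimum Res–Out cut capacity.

13

Augment Res→A→E→Out: bottleneck 3, flow now 3.
Augment Res→B→C→Out: bottleneck 9, flow now 12.
Augment Res→B→D→Out: bottleneck 1, flow now 13.
No augmenting path remains; maximum flow = 13.
By max-flow min-cut, the minimum cut capacity equals the max flow.
In the residual graph, reachable from Res: {Res, A}.
Min-cut edges: Res→B (10), A→E (3); capacity 10 + 3 = 13.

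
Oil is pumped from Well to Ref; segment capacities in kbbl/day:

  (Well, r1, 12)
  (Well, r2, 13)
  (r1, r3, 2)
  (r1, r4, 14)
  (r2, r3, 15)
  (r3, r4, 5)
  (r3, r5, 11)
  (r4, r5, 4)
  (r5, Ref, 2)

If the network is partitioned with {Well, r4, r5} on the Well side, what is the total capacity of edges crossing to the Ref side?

27

Edges leaving {Well, r4, r5}: Well→r1 (12), Well→r2 (13), r5→Ref (2).
Cut capacity = 12 + 13 + 2 = 27.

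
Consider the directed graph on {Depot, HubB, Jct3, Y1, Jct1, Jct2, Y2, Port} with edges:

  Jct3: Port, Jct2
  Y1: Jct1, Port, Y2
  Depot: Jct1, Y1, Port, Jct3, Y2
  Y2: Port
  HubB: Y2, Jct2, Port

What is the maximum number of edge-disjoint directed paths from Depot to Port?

Assign every edge capacity 1; by Menger, the answer equals the max flow.
Path Depot→Port (+1); total 1.
Path Depot→Jct3→Port (+1); total 2.
Path Depot→Y1→Port (+1); total 3.
Path Depot→Y2→Port (+1); total 4.
No residual Depot→Port path; max flow = 4.
Certifying cut of size 4: {Depot→Jct3, Depot→Port, Depot→Y1, Depot→Y2}.

4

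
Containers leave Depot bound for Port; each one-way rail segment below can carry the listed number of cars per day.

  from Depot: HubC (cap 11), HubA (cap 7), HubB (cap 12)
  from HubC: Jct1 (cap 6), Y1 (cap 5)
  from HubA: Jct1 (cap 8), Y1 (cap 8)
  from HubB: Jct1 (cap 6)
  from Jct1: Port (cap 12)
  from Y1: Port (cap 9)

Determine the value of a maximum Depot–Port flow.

21

Augment Depot→HubC→Jct1→Port: bottleneck 6, flow now 6.
Augment Depot→HubC→Y1→Port: bottleneck 5, flow now 11.
Augment Depot→HubA→Jct1→Port: bottleneck 6, flow now 17.
Augment Depot→HubA→Y1→Port: bottleneck 1, flow now 18.
Augment Depot→HubB→Jct1→HubA→Y1→Port: bottleneck 3, flow now 21. (uses reverse residual edge)
No augmenting path remains; maximum flow = 21.
In the residual graph, reachable from Depot: {Depot, HubC, HubA, HubB, Jct1, Y1}.
Min-cut edges: Jct1→Port (12), Y1→Port (9); capacity 12 + 9 = 21.
This cut is saturated, so no flow can exceed 21.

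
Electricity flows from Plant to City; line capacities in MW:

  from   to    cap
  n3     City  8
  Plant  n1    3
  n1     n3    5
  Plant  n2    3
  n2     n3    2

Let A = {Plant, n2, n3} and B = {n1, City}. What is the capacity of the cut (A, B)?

11

Edges leaving {Plant, n2, n3}: Plant→n1 (3), n3→City (8).
Cut capacity = 3 + 8 = 11.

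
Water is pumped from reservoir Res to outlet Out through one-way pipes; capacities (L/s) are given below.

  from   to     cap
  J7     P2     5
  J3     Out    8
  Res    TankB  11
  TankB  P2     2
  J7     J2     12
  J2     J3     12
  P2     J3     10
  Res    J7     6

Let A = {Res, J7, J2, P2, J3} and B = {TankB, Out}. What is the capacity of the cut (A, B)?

Edges leaving {Res, J7, J2, P2, J3}: Res→TankB (11), J3→Out (8).
Cut capacity = 11 + 8 = 19.

19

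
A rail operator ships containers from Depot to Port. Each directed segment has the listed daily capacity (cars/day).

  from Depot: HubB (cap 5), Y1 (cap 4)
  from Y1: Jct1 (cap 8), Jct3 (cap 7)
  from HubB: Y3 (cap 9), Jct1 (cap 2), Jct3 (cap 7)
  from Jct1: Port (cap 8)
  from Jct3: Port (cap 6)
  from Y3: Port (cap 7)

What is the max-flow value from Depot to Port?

Augment Depot→Y1→Jct1→Port: bottleneck 4, flow now 4.
Augment Depot→HubB→Jct1→Port: bottleneck 2, flow now 6.
Augment Depot→HubB→Jct3→Port: bottleneck 3, flow now 9.
No augmenting path remains; maximum flow = 9.
In the residual graph, reachable from Depot: {Depot}.
Min-cut edges: Depot→Y1 (4), Depot→HubB (5); capacity 4 + 5 = 9.
This cut is saturated, so no flow can exceed 9.

9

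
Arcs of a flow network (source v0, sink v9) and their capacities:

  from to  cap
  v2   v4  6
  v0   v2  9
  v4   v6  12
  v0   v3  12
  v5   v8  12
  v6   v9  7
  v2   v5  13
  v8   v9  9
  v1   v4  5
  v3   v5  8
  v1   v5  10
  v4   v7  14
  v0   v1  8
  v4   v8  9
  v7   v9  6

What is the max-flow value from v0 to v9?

20

Augment v0→v1→v4→v6→v9: bottleneck 5, flow now 5.
Augment v0→v1→v5→v8→v9: bottleneck 3, flow now 8.
Augment v0→v2→v4→v6→v9: bottleneck 2, flow now 10.
Augment v0→v2→v4→v7→v9: bottleneck 4, flow now 14.
Augment v0→v2→v5→v8→v9: bottleneck 3, flow now 17.
Augment v0→v3→v5→v8→v9: bottleneck 3, flow now 20.
No augmenting path remains; maximum flow = 20.
In the residual graph, reachable from v0: {v0, v1, v2, v3, v5, v8}.
Min-cut edges: v1→v4 (5), v2→v4 (6), v8→v9 (9); capacity 5 + 6 + 9 = 20.
This cut is saturated, so no flow can exceed 20.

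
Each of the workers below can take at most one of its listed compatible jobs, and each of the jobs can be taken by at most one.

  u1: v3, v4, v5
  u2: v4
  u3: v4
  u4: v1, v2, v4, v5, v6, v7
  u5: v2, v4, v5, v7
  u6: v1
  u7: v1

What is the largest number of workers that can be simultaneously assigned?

Unit-capacity flow: source→left, listed edges, right→sink; max matching = max flow.
Augmenting path u1→v3 (+1); matched 1.
Augmenting path u2→v4 (+1); matched 2.
Augmenting path u4→v1 (+1); matched 3.
Augmenting path u5→v2 (+1); matched 4.
Augmenting path u6→v1→u4→v5 (+1); matched 5.
No augmenting path remains; maximum matching = 5.
König certificate: {u1, u4, u5, v1, v4} is a vertex cover of size 5 (every listed pair touches it), so no matching can be larger.

5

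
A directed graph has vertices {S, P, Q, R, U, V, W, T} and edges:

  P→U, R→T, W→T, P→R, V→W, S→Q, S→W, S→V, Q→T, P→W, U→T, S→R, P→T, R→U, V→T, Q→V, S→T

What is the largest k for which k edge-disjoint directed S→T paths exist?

5

Assign every edge capacity 1; by Menger, the answer equals the max flow.
Path S→T (+1); total 1.
Path S→Q→T (+1); total 2.
Path S→R→T (+1); total 3.
Path S→V→T (+1); total 4.
Path S→W→T (+1); total 5.
No residual S→T path; max flow = 5.
Certifying cut of size 5: {S→Q, S→R, S→T, S→V, S→W}.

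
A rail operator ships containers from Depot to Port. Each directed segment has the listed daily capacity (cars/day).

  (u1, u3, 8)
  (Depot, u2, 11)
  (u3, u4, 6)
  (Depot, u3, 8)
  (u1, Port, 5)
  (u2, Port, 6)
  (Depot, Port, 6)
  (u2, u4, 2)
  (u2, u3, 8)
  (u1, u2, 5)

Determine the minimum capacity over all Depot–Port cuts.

Augment Depot→Port: bottleneck 6, flow now 6.
Augment Depot→u2→Port: bottleneck 6, flow now 12.
No augmenting path remains; maximum flow = 12.
By max-flow min-cut, the minimum cut capacity equals the max flow.
In the residual graph, reachable from Depot: {Depot, u2, u3, u4}.
Min-cut edges: Depot→Port (6), u2→Port (6); capacity 6 + 6 = 12.

12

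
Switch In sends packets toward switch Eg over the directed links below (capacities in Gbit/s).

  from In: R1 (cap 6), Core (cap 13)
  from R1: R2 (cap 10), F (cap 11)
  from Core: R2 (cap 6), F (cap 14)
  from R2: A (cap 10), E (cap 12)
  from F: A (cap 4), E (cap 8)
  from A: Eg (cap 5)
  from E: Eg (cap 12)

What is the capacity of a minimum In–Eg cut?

17

Augment In→R1→R2→A→Eg: bottleneck 5, flow now 5.
Augment In→R1→R2→E→Eg: bottleneck 1, flow now 6.
Augment In→Core→R2→E→Eg: bottleneck 6, flow now 12.
Augment In→Core→F→E→Eg: bottleneck 5, flow now 17.
No augmenting path remains; maximum flow = 17.
By max-flow min-cut, the minimum cut capacity equals the max flow.
In the residual graph, reachable from In: {In, R1, Core, R2, F, A, E}.
Min-cut edges: A→Eg (5), E→Eg (12); capacity 5 + 12 = 17.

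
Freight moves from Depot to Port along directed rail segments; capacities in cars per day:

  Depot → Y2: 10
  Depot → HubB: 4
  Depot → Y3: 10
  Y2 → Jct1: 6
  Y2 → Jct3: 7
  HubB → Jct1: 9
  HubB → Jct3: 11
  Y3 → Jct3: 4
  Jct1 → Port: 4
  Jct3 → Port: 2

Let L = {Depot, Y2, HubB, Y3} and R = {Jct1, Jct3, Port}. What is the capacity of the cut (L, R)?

37

Edges leaving {Depot, Y2, HubB, Y3}: Y2→Jct1 (6), Y2→Jct3 (7), HubB→Jct1 (9), HubB→Jct3 (11), Y3→Jct3 (4).
Cut capacity = 6 + 7 + 9 + 11 + 4 = 37.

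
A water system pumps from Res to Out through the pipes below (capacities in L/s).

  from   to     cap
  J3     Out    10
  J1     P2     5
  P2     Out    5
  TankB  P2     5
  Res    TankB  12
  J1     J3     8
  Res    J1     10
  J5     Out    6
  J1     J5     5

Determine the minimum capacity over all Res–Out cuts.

Augment Res→J1→J5→Out: bottleneck 5, flow now 5.
Augment Res→J1→J3→Out: bottleneck 5, flow now 10.
Augment Res→TankB→P2→Out: bottleneck 5, flow now 15.
No augmenting path remains; maximum flow = 15.
By max-flow min-cut, the minimum cut capacity equals the max flow.
In the residual graph, reachable from Res: {Res, TankB}.
Min-cut edges: Res→J1 (10), TankB→P2 (5); capacity 10 + 5 = 15.

15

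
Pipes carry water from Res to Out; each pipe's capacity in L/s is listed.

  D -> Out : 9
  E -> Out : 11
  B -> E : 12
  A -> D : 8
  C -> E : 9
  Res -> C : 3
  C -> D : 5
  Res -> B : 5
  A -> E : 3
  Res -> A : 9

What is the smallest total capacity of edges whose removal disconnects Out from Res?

Augment Res→A→D→Out: bottleneck 8, flow now 8.
Augment Res→A→E→Out: bottleneck 1, flow now 9.
Augment Res→B→E→Out: bottleneck 5, flow now 14.
Augment Res→C→D→Out: bottleneck 1, flow now 15.
Augment Res→C→E→Out: bottleneck 2, flow now 17.
No augmenting path remains; maximum flow = 17.
By max-flow min-cut, the minimum cut capacity equals the max flow.
In the residual graph, reachable from Res: {Res}.
Min-cut edges: Res→A (9), Res→B (5), Res→C (3); capacity 9 + 5 + 3 = 17.

17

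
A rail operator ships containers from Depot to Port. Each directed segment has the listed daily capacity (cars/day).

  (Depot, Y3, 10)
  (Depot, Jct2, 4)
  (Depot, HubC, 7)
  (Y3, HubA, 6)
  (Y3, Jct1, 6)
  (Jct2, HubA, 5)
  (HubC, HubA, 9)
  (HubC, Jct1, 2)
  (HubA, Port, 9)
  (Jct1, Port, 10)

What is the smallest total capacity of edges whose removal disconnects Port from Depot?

Augment Depot→Y3→HubA→Port: bottleneck 6, flow now 6.
Augment Depot→Y3→Jct1→Port: bottleneck 4, flow now 10.
Augment Depot→Jct2→HubA→Port: bottleneck 3, flow now 13.
Augment Depot→HubC→Jct1→Port: bottleneck 2, flow now 15.
Augment Depot→Jct2→HubA→Y3→Jct1→Port: bottleneck 1, flow now 16. (uses reverse residual edge)
Augment Depot→HubC→HubA→Y3→Jct1→Port: bottleneck 1, flow now 17. (uses reverse residual edge)
No augmenting path remains; maximum flow = 17.
By max-flow min-cut, the minimum cut capacity equals the max flow.
In the residual graph, reachable from Depot: {Depot, Y3, Jct2, HubC, HubA}.
Min-cut edges: Y3→Jct1 (6), HubC→Jct1 (2), HubA→Port (9); capacity 6 + 2 + 9 = 17.

17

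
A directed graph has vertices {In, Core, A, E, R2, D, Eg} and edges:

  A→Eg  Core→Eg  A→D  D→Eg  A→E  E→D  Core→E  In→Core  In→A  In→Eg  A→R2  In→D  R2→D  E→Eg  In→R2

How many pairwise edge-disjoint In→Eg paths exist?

Assign every edge capacity 1; by Menger, the answer equals the max flow.
Path In→Eg (+1); total 1.
Path In→Core→Eg (+1); total 2.
Path In→A→Eg (+1); total 3.
Path In→D→Eg (+1); total 4.
No residual In→Eg path; max flow = 4.
Certifying cut of size 4: {D→Eg, In→A, In→Core, In→Eg}.

4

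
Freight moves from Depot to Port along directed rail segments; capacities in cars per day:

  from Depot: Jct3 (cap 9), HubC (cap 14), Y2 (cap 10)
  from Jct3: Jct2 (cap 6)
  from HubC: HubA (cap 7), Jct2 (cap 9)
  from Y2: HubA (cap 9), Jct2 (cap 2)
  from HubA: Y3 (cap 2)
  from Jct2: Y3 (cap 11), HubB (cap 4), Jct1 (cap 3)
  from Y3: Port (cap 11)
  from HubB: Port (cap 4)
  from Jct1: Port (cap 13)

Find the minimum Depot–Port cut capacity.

Augment Depot→Jct3→Jct2→Y3→Port: bottleneck 6, flow now 6.
Augment Depot→HubC→HubA→Y3→Port: bottleneck 2, flow now 8.
Augment Depot→HubC→Jct2→Y3→Port: bottleneck 3, flow now 11.
Augment Depot→HubC→Jct2→HubB→Port: bottleneck 4, flow now 15.
Augment Depot→HubC→Jct2→Jct1→Port: bottleneck 2, flow now 17.
Augment Depot→Y2→Jct2→Jct1→Port: bottleneck 1, flow now 18.
No augmenting path remains; maximum flow = 18.
By max-flow min-cut, the minimum cut capacity equals the max flow.
In the residual graph, reachable from Depot: {Depot, Jct3, HubC, Y2, HubA, Jct2, Y3}.
Min-cut edges: Jct2→HubB (4), Jct2→Jct1 (3), Y3→Port (11); capacity 4 + 3 + 11 = 18.

18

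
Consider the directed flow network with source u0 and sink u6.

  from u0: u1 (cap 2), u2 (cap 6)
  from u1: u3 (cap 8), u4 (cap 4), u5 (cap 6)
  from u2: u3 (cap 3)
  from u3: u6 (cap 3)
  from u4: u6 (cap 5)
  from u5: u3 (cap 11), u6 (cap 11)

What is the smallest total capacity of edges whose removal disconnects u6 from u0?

5

Augment u0→u1→u3→u6: bottleneck 2, flow now 2.
Augment u0→u2→u3→u6: bottleneck 1, flow now 3.
Augment u0→u2→u3→u1→u4→u6: bottleneck 2, flow now 5. (uses reverse residual edge)
No augmenting path remains; maximum flow = 5.
By max-flow min-cut, the minimum cut capacity equals the max flow.
In the residual graph, reachable from u0: {u0, u2}.
Min-cut edges: u0→u1 (2), u2→u3 (3); capacity 2 + 3 = 5.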